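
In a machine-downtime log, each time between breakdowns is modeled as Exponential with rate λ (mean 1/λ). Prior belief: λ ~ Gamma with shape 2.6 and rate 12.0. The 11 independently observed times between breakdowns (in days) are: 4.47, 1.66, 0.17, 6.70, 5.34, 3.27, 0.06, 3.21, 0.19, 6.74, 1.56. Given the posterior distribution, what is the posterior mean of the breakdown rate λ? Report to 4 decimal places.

With a Gamma(shape α, rate β) prior on the exponential rate λ, the posterior after n observations with total T = Σxᵢ is Gamma(α+n, β+T).
Sum of observations T = 33.37 days; n = 11.
Posterior: Gamma(2.6+11, 12.0+33.37) = Gamma(13.6, 45.37).
Posterior mean of λ = α/β = 13.6/45.37 = 0.2998.

0.2998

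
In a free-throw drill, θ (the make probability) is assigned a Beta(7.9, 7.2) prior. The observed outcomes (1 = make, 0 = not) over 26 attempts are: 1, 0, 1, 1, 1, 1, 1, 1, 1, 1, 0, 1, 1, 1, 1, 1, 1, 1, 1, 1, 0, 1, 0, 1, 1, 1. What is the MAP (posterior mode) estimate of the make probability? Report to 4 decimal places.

0.7391

The Beta prior is conjugate to a Binomial/Bernoulli likelihood; the update adds successes to α and failures to β.
Posterior: Beta(α+k, β+n−k) = Beta(7.9+22, 7.2+4) = Beta(29.9, 11.2).
Mode of Beta(a,b) for a,b>1 is (a−1)/(a+b−2) = 28.9/39.1 = 0.7391.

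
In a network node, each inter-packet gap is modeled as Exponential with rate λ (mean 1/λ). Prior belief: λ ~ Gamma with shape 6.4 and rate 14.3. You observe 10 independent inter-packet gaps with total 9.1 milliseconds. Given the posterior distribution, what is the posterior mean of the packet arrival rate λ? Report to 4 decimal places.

0.7009

With a Gamma(shape α, rate β) prior on the exponential rate λ, the posterior after n observations with total T = Σxᵢ is Gamma(α+n, β+T).
Posterior: Gamma(6.4+10, 14.3+9.1) = Gamma(16.4, 23.4).
Posterior mean of λ = α/β = 16.4/23.4 = 0.7009.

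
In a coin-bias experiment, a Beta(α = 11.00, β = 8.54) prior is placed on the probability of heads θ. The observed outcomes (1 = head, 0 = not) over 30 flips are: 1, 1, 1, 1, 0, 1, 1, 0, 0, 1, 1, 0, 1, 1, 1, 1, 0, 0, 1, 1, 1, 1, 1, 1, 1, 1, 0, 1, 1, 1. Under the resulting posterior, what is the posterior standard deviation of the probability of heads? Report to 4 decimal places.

0.0653

The Beta prior is conjugate to a Binomial/Bernoulli likelihood; the update adds successes to α and failures to β.
Posterior: Beta(α+k, β+n−k) = Beta(11.00+23, 8.54+7) = Beta(34.00, 15.54).
Var = αβ/((α+β)²(α+β+1)) = 34.00·15.54/(49.54²·50.54) = 0.00425974; SD = √0.00425974 = 0.0653.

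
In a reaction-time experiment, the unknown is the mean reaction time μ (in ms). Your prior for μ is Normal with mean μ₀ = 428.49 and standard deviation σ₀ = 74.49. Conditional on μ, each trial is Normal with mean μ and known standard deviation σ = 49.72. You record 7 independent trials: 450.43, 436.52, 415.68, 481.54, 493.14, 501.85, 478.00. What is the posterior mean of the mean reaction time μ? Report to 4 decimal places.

For Normal data with known variance σ², a Normal(μ₀, σ₀²) prior on μ is conjugate. Posterior precision = 1/σ₀² + n/σ²; posterior mean is the precision-weighted average of μ₀ and x̄.
Σxᵢ = 450.43 + 436.52 + 415.68 + 481.54 + 493.14 + 501.85 + 478.00 = 3257.16, so n·x̄ = 3257.16.
σ₀² = 74.49² = 5548.7601, σ² = 49.72² = 2472.0784; σ² + n·σ₀² = 2472.0784 + 7·5548.7601 = 41313.3991.
Posterior mean = (μ₀/σ₀² + n·x̄/σ²)/(1/σ₀² + n/σ²) = (σ²·μ₀ + σ₀²·n·x̄)/(σ² + n·σ₀²) = (2472.0784·428.49 + 5548.7601·3257.16)/41313.3991 = 19132460.320932/41313.3991 = 463.1055.

463.1055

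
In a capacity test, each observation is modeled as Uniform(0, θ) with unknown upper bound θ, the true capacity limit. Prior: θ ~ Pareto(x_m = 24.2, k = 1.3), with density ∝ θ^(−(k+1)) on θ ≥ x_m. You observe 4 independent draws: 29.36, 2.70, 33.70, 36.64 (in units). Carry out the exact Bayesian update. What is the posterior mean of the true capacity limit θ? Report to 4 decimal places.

45.1609

A Pareto(scale x_m, shape k) prior on the upper bound θ of Uniform(0, θ) is conjugate: posterior is Pareto(max(x_m, max xᵢ), k + n).
Sample maximum = 36.64; prior scale x_m = 24.2 → posterior scale = max = 36.64.
Posterior shape = 1.3 + 4 = 5.3.
E[θ|data] = k·x_m/(k−1) = 5.3·36.64/4.3 = 45.1609.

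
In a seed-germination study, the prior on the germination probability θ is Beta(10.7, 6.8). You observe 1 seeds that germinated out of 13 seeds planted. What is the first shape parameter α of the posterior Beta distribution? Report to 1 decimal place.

11.7

The Beta prior is conjugate to a Binomial/Bernoulli likelihood; the update adds successes to α and failures to β.
Posterior: Beta(α+k, β+n−k) = Beta(10.7+1, 6.8+12) = Beta(11.7, 18.8).
Posterior α = 11.7.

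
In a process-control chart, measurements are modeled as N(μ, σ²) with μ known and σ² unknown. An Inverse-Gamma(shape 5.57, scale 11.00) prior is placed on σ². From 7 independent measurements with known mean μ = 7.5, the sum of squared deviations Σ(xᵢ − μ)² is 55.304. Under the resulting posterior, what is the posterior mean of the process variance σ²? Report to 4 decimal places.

4.7896

With known mean μ and an Inverse-Gamma(α, β) prior on σ², the Normal likelihood is conjugate: posterior is Inv-Gamma(α + n/2, β + Σ(xᵢ−μ)²/2).
Posterior: Inv-Gamma(5.57 + 7/2, 11.00 + 55.304/2) = Inv-Gamma(9.07, 38.6520).
E[σ²|data] = β/(α−1) = 38.6520/8.07 = 4.7896.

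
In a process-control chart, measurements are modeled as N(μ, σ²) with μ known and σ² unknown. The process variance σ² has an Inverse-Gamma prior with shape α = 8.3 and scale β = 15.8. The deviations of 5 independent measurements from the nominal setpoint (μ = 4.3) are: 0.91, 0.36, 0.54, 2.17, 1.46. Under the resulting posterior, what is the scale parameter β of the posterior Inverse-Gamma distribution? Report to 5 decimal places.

19.84490

With known mean μ and an Inverse-Gamma(α, β) prior on σ², the Normal likelihood is conjugate: posterior is Inv-Gamma(α + n/2, β + Σ(xᵢ−μ)²/2).
Σ(xᵢ−μ)² = (0.91)² + (0.36)² + (0.54)² + (2.17)² + (1.46)² = 8.0898.
Posterior: Inv-Gamma(8.3 + 5/2, 15.8 + 8.0898/2) = Inv-Gamma(10.80, 19.84490).
Posterior β = 19.84490.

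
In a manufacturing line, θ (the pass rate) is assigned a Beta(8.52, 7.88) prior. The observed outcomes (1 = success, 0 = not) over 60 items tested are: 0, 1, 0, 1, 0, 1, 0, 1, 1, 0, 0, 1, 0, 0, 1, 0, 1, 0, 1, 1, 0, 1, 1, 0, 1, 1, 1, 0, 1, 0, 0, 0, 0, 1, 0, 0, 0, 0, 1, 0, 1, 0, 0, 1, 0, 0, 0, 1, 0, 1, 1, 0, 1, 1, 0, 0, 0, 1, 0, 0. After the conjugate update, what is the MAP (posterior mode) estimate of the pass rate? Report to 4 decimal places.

0.4505

The Beta prior is conjugate to a Binomial/Bernoulli likelihood; the update adds successes to α and failures to β.
Posterior: Beta(α+k, β+n−k) = Beta(8.52+26, 7.88+34) = Beta(34.52, 41.88).
Mode of Beta(a,b) for a,b>1 is (a−1)/(a+b−2) = 33.52/74.40 = 0.4505.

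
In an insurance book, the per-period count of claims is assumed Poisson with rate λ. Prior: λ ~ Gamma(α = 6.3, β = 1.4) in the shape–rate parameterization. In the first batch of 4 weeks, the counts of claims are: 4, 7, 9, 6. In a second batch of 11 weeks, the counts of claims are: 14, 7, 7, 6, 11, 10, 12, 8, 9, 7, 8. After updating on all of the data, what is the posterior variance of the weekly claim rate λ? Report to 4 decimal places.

With a Gamma(shape α, rate β) prior, the Poisson likelihood is conjugate: the posterior is Gamma(α + ΣXᵢ, β + n).
Batch 1: sum of counts S = 26 over n = 4 weeks.
After batch 1: Gamma(α+S, β+n) = Gamma(6.3+26, 1.4+4) = Gamma(32.3, 5.4).
Batch 2: sum of counts S = 99 over n = 11 weeks.
After batch 2: Gamma(α+S, β+n) = Gamma(32.3+99, 5.4+11) = Gamma(131.3, 16.4).
Var = α/β² = 131.3/16.4² = 0.4882.

0.4882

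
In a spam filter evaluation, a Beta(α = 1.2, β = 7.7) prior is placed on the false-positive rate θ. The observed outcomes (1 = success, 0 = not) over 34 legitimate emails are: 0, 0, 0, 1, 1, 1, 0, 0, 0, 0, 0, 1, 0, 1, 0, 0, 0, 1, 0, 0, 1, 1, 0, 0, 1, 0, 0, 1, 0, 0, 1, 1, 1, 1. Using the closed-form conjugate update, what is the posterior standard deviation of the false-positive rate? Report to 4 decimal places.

0.0722

The Beta prior is conjugate to a Binomial/Bernoulli likelihood; the update adds successes to α and failures to β.
Posterior: Beta(α+k, β+n−k) = Beta(1.2+14, 7.7+20) = Beta(15.2, 27.7).
Var = αβ/((α+β)²(α+β+1)) = 15.2·27.7/(42.9²·43.9) = 0.00521128; SD = √0.00521128 = 0.0722.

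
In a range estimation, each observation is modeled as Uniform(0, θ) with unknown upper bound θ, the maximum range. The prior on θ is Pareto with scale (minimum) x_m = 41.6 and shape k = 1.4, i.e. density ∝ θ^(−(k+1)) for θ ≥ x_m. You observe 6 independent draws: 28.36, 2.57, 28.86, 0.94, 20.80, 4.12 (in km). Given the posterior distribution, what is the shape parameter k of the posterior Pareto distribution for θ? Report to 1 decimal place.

A Pareto(scale x_m, shape k) prior on the upper bound θ of Uniform(0, θ) is conjugate: posterior is Pareto(max(x_m, max xᵢ), k + n).
Sample maximum = 28.86; prior scale x_m = 41.6 → posterior scale = max = 41.60.
Posterior shape = 1.4 + 6 = 7.4.
Posterior shape k = 7.4.

7.4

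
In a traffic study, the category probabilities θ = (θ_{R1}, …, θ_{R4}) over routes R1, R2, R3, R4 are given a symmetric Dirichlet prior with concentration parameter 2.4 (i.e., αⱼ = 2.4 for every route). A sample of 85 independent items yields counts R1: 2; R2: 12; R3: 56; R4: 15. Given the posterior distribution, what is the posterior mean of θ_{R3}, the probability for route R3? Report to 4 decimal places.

0.6173

The Dirichlet prior is conjugate to the Multinomial likelihood: each posterior αⱼ = prior αⱼ + observed count nⱼ.
Posterior concentration: (4.4, 14.4, 58.4, 17.4), total = 94.6.
E[θ_{R3}|data] = α_{R3}/Σα = 58.4/94.6 = 0.6173.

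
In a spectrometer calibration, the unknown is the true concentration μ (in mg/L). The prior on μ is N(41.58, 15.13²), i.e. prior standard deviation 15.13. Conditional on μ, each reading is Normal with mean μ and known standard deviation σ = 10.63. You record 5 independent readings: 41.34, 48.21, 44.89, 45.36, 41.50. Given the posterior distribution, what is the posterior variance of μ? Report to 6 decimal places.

For Normal data with known variance σ², a Normal(μ₀, σ₀²) prior on μ is conjugate. Posterior precision = 1/σ₀² + n/σ²; posterior mean is the precision-weighted average of μ₀ and x̄.
σ₀² = 15.13² = 228.9169, σ² = 10.63² = 112.9969; σ² + n·σ₀² = 112.9969 + 5·228.9169 = 1257.5814.
Posterior precision = 1/σ₀² + n/σ² = 1/228.9169 + 5/112.9969 = (σ² + n·σ₀²)/(σ₀²σ²) = 1257.5814/(228.9169·112.9969); posterior variance σₙ² = σ₀²σ²/(σ² + n·σ₀²) = 228.9169·112.9969/1257.5814 = 20.568768.

20.568768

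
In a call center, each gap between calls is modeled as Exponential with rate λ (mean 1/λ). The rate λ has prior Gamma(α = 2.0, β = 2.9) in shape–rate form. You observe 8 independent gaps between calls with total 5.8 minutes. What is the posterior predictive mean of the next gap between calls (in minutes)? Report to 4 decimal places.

With a Gamma(shape α, rate β) prior on the exponential rate λ, the posterior after n observations with total T = Σxᵢ is Gamma(α+n, β+T).
Posterior: Gamma(2.0+8, 2.9+5.8) = Gamma(10.0, 8.7).
The predictive distribution for the next observation is Lomax; its mean is β/(α−1) = 8.7/9.0 = 0.9667.

0.9667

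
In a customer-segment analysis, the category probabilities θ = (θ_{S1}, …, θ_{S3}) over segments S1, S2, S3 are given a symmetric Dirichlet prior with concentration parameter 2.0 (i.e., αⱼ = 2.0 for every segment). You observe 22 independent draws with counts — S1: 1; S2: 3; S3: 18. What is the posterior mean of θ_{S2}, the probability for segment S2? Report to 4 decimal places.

0.1786

The Dirichlet prior is conjugate to the Multinomial likelihood: each posterior αⱼ = prior αⱼ + observed count nⱼ.
Posterior concentration: (3.0, 5.0, 20.0), total = 28.0.
E[θ_{S2}|data] = α_{S2}/Σα = 5.0/28.0 = 0.1786.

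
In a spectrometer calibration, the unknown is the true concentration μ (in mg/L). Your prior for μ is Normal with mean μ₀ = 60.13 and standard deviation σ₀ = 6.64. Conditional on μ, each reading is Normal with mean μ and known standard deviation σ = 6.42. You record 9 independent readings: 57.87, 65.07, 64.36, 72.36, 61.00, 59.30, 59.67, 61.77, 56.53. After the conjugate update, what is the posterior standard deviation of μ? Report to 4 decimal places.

For Normal data with known variance σ², a Normal(μ₀, σ₀²) prior on μ is conjugate. Posterior precision = 1/σ₀² + n/σ²; posterior mean is the precision-weighted average of μ₀ and x̄.
σ₀² = 6.64² = 44.0896, σ² = 6.42² = 41.2164; σ² + n·σ₀² = 41.2164 + 9·44.0896 = 438.0228.
Posterior precision = 1/σ₀² + n/σ² = 1/44.0896 + 9/41.2164 = (σ² + n·σ₀²)/(σ₀²σ²) = 438.0228/(44.0896·41.2164); posterior variance σₙ² = σ₀²σ²/(σ² + n·σ₀²) = 44.0896·41.2164/438.0228 = 4.148676.
Posterior SD = √σₙ² = √(44.0896·41.2164/438.0228) = 2.0368.

2.0368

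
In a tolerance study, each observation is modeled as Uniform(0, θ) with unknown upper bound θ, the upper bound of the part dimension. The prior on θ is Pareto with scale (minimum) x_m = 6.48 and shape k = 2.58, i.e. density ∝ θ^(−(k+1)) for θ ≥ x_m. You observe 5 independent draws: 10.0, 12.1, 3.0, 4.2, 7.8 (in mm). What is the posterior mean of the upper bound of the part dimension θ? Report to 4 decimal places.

A Pareto(scale x_m, shape k) prior on the upper bound θ of Uniform(0, θ) is conjugate: posterior is Pareto(max(x_m, max xᵢ), k + n).
Sample maximum = 12.1; prior scale x_m = 6.48 → posterior scale = max = 12.10.
Posterior shape = 2.58 + 5 = 7.58.
E[θ|data] = k·x_m/(k−1) = 7.58·12.10/6.58 = 13.9389.

13.9389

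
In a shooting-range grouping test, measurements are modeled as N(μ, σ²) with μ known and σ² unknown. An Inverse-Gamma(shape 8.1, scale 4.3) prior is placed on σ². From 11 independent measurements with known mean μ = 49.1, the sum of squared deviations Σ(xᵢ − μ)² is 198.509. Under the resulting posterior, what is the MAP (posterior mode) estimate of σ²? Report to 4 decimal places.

7.0928

With known mean μ and an Inverse-Gamma(α, β) prior on σ², the Normal likelihood is conjugate: posterior is Inv-Gamma(α + n/2, β + Σ(xᵢ−μ)²/2).
Posterior: Inv-Gamma(8.1 + 11/2, 4.3 + 198.509/2) = Inv-Gamma(13.60, 103.5545).
Mode = β/(α+1) = 103.5545/14.60 = 7.0928.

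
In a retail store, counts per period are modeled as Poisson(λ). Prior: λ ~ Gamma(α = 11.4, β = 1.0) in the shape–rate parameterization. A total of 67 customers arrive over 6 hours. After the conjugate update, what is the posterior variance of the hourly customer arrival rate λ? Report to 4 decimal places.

With a Gamma(shape α, rate β) prior, the Poisson likelihood is conjugate: the posterior is Gamma(α + ΣXᵢ, β + n).
Posterior: Gamma(α+S, β+n) = Gamma(11.4+67, 1.0+6) = Gamma(78.4, 7.0).
Var = α/β² = 78.4/7.0² = 1.6000.

1.6000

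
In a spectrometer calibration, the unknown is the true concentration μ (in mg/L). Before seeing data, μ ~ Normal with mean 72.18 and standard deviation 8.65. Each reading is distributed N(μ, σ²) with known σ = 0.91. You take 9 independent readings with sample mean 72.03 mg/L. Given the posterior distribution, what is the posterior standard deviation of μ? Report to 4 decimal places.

0.3031

For Normal data with known variance σ², a Normal(μ₀, σ₀²) prior on μ is conjugate. Posterior precision = 1/σ₀² + n/σ²; posterior mean is the precision-weighted average of μ₀ and x̄.
σ₀² = 8.65² = 74.8225, σ² = 0.91² = 0.8281; σ² + n·σ₀² = 0.8281 + 9·74.8225 = 674.2306.
Posterior precision = 1/σ₀² + n/σ² = 1/74.8225 + 9/0.8281 = (σ² + n·σ₀²)/(σ₀²σ²) = 674.2306/(74.8225·0.8281); posterior variance σₙ² = σ₀²σ²/(σ² + n·σ₀²) = 74.8225·0.8281/674.2306 = 0.091898.
Posterior SD = √σₙ² = √(74.8225·0.8281/674.2306) = 0.3031.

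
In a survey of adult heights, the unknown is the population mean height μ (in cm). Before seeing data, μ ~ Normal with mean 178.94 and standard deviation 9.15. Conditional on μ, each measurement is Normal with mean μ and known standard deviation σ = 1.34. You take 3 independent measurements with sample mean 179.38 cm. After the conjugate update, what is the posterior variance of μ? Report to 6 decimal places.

For Normal data with known variance σ², a Normal(μ₀, σ₀²) prior on μ is conjugate. Posterior precision = 1/σ₀² + n/σ²; posterior mean is the precision-weighted average of μ₀ and x̄.
σ₀² = 9.15² = 83.7225, σ² = 1.34² = 1.7956; σ² + n·σ₀² = 1.7956 + 3·83.7225 = 252.9631.
Posterior precision = 1/σ₀² + n/σ² = 1/83.7225 + 3/1.7956 = (σ² + n·σ₀²)/(σ₀²σ²) = 252.9631/(83.7225·1.7956); posterior variance σₙ² = σ₀²σ²/(σ² + n·σ₀²) = 83.7225·1.7956/252.9631 = 0.594285.

0.594285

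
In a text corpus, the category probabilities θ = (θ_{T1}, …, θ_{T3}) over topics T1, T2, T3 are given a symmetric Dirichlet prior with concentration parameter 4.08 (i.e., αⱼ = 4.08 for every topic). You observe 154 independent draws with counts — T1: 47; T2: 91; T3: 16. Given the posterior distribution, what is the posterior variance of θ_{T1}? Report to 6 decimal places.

The Dirichlet prior is conjugate to the Multinomial likelihood: each posterior αⱼ = prior αⱼ + observed count nⱼ.
Posterior concentration: (51.08, 95.08, 20.08), total = 166.24.
Var[θ_j] = α_j(Σα−α_j)/((Σα)²(Σα+1)) = 51.08·115.16/(166.24²·167.24) = 0.001273.

0.001273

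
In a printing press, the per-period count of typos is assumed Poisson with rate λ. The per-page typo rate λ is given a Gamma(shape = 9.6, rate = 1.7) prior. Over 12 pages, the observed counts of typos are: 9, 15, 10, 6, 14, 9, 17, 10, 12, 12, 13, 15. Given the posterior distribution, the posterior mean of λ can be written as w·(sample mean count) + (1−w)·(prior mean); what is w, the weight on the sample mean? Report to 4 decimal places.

With a Gamma(shape α, rate β) prior, the Poisson likelihood is conjugate: the posterior is Gamma(α + ΣXᵢ, β + n).
Posterior mean = (α₀+S)/(β₀+n) = [n/(β₀+n)]·(S/n) + [β₀/(β₀+n)]·(α₀/β₀), so only n and β₀ enter the weight.
Weight on data w = n/(β₀+n) = 12/(1.7+12) = 12/13.7 = 0.8759.

0.8759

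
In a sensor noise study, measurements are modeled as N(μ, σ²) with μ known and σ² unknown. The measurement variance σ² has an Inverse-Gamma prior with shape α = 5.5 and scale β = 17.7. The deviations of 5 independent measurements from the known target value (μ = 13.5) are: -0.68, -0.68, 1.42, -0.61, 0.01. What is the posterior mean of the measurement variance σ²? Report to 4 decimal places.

With known mean μ and an Inverse-Gamma(α, β) prior on σ², the Normal likelihood is conjugate: posterior is Inv-Gamma(α + n/2, β + Σ(xᵢ−μ)²/2).
Σ(xᵢ−μ)² = (-0.68)² + (-0.68)² + (1.42)² + (-0.61)² + (0.01)² = 3.3134.
Posterior: Inv-Gamma(5.5 + 5/2, 17.7 + 3.3134/2) = Inv-Gamma(8.00, 19.35670).
E[σ²|data] = β/(α−1) = 19.35670/7.00 = 2.7652.

2.7652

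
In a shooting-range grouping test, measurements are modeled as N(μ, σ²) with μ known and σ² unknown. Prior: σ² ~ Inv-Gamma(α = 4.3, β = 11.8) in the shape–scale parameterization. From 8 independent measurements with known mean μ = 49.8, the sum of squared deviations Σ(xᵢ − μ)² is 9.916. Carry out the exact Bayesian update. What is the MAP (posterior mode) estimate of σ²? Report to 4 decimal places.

1.8019

With known mean μ and an Inverse-Gamma(α, β) prior on σ², the Normal likelihood is conjugate: posterior is Inv-Gamma(α + n/2, β + Σ(xᵢ−μ)²/2).
Posterior: Inv-Gamma(4.3 + 8/2, 11.8 + 9.916/2) = Inv-Gamma(8.30, 16.7580).
Mode = β/(α+1) = 16.7580/9.30 = 1.8019.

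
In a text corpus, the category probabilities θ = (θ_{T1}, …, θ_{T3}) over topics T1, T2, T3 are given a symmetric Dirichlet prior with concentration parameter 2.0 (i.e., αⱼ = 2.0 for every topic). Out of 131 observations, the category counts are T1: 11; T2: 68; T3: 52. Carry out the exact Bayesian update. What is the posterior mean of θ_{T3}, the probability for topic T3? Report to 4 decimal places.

The Dirichlet prior is conjugate to the Multinomial likelihood: each posterior αⱼ = prior αⱼ + observed count nⱼ.
Posterior concentration: (13.0, 70.0, 54.0), total = 137.0.
E[θ_{T3}|data] = α_{T3}/Σα = 54.0/137.0 = 0.3942.

0.3942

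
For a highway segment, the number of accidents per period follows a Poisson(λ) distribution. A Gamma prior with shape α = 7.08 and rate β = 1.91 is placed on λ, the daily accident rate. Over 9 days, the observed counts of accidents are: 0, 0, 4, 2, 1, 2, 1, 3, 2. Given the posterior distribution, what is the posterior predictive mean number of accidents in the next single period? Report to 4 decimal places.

2.0238

With a Gamma(shape α, rate β) prior, the Poisson likelihood is conjugate: the posterior is Gamma(α + ΣXᵢ, β + n).
Sum of counts S = 15 over n = 9 days.
Posterior: Gamma(α+S, β+n) = Gamma(7.08+15, 1.91+9) = Gamma(22.08, 10.91).
The predictive distribution for one future period is NegBinom with mean α/β = 2.0238.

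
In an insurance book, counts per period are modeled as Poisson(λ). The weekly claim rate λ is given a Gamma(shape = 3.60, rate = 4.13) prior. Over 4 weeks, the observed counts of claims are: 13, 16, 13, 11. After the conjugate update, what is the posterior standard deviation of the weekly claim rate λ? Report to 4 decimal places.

With a Gamma(shape α, rate β) prior, the Poisson likelihood is conjugate: the posterior is Gamma(α + ΣXᵢ, β + n).
Sum of counts S = 53 over n = 4 weeks.
Posterior: Gamma(α+S, β+n) = Gamma(3.60+53, 4.13+4) = Gamma(56.60, 8.13).
SD = √α/β = √56.60/8.13 = 0.9254.

0.9254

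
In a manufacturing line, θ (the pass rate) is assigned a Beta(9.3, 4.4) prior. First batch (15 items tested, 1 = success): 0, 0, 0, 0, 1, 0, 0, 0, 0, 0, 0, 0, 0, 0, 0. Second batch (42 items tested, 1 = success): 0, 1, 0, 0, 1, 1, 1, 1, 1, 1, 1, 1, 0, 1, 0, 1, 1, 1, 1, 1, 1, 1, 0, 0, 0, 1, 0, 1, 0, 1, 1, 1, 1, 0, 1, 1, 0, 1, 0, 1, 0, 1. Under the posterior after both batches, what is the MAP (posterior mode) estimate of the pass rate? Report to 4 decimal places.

The Beta prior is conjugate to a Binomial/Bernoulli likelihood; the update adds successes to α and failures to β.
After batch 1: Beta(9.3+1, 4.4+14) = Beta(10.3, 18.4).
After batch 2: Beta(10.3+28, 18.4+14) = Beta(38.3, 32.4).
Mode of Beta(a,b) for a,b>1 is (a−1)/(a+b−2) = 37.3/68.7 = 0.5429.

0.5429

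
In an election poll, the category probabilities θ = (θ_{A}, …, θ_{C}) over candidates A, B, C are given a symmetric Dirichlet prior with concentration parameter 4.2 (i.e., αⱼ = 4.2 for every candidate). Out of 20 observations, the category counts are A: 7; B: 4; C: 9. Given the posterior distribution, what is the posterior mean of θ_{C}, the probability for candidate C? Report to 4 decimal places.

The Dirichlet prior is conjugate to the Multinomial likelihood: each posterior αⱼ = prior αⱼ + observed count nⱼ.
Posterior concentration: (11.2, 8.2, 13.2), total = 32.6.
E[θ_{C}|data] = α_{C}/Σα = 13.2/32.6 = 0.4049.

0.4049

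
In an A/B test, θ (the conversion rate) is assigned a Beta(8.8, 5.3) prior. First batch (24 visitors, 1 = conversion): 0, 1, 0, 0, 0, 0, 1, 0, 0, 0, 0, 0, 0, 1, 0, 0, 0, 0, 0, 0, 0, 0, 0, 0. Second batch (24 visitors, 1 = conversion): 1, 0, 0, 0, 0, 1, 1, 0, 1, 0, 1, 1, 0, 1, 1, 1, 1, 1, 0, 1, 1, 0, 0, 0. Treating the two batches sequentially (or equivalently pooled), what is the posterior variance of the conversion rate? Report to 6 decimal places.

0.003801

The Beta prior is conjugate to a Binomial/Bernoulli likelihood; the update adds successes to α and failures to β.
After batch 1: Beta(8.8+3, 5.3+21) = Beta(11.8, 26.3).
After batch 2: Beta(11.8+13, 26.3+11) = Beta(24.8, 37.3).
Var = αβ/((α+β)²(α+β+1)) = 24.8·37.3/(62.1²·63.1) = 0.003801.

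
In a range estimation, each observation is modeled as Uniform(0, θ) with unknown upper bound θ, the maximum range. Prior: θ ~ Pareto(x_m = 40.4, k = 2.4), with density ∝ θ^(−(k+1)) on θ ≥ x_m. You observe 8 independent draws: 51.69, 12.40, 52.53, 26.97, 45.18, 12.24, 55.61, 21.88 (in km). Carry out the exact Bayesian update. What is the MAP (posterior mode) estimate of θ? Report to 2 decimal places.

A Pareto(scale x_m, shape k) prior on the upper bound θ of Uniform(0, θ) is conjugate: posterior is Pareto(max(x_m, max xᵢ), k + n).
Sample maximum = 55.61; prior scale x_m = 40.4 → posterior scale = max = 55.61.
Posterior shape = 2.4 + 8 = 10.4.
The Pareto density is decreasing on [x_m, ∞), so the mode is x_m = 55.61.

55.61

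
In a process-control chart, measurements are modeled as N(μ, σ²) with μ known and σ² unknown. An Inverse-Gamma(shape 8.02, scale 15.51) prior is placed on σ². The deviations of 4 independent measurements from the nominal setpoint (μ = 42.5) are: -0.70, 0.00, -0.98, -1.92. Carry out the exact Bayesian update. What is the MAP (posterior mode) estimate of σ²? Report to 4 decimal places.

With known mean μ and an Inverse-Gamma(α, β) prior on σ², the Normal likelihood is conjugate: posterior is Inv-Gamma(α + n/2, β + Σ(xᵢ−μ)²/2).
Σ(xᵢ−μ)² = (-0.70)² + (0.00)² + (-0.98)² + (-1.92)² = 5.1368.
Posterior: Inv-Gamma(8.02 + 4/2, 15.51 + 5.1368/2) = Inv-Gamma(10.02, 18.07840).
Mode = β/(α+1) = 18.07840/11.02 = 1.6405.

1.6405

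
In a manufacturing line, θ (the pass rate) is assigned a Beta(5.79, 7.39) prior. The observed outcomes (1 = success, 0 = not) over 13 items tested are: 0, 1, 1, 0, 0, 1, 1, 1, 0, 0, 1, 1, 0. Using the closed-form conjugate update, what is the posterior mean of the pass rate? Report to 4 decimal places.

The Beta prior is conjugate to a Binomial/Bernoulli likelihood; the update adds successes to α and failures to β.
Posterior: Beta(α+k, β+n−k) = Beta(5.79+7, 7.39+6) = Beta(12.79, 13.39).
Posterior mean = α/(α+β) = 12.79/26.18 = 0.4885.

0.4885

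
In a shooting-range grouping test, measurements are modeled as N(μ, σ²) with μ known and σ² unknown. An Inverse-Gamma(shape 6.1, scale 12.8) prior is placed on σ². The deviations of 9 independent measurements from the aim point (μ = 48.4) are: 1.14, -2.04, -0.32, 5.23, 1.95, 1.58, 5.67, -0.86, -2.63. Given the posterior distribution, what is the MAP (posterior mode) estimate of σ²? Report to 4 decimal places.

With known mean μ and an Inverse-Gamma(α, β) prior on σ², the Normal likelihood is conjugate: posterior is Inv-Gamma(α + n/2, β + Σ(xᵢ−μ)²/2).
Σ(xᵢ−μ)² = (1.14)² + (-2.04)² + (-0.32)² + (5.23)² + (1.95)² + (1.58)² + (5.67)² + (-0.86)² + (-2.63)² = 79.0208.
Posterior: Inv-Gamma(6.1 + 9/2, 12.8 + 79.0208/2) = Inv-Gamma(10.60, 52.31040).
Mode = β/(α+1) = 52.31040/11.60 = 4.5095.

4.5095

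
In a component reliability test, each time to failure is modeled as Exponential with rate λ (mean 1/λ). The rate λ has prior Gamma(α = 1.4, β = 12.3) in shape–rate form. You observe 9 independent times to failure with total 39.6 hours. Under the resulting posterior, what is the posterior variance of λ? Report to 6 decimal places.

0.003861

With a Gamma(shape α, rate β) prior on the exponential rate λ, the posterior after n observations with total T = Σxᵢ is Gamma(α+n, β+T).
Posterior: Gamma(1.4+9, 12.3+39.6) = Gamma(10.4, 51.9).
Var = α/β² = 0.003861.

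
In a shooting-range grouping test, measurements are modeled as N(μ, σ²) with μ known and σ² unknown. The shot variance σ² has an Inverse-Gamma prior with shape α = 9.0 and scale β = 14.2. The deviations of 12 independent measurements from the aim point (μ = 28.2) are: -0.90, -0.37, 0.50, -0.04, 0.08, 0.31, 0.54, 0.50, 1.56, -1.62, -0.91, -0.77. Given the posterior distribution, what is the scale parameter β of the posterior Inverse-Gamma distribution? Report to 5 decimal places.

With known mean μ and an Inverse-Gamma(α, β) prior on σ², the Normal likelihood is conjugate: posterior is Inv-Gamma(α + n/2, β + Σ(xᵢ−μ)²/2).
Σ(xᵢ−μ)² = (-0.90)² + (-0.37)² + (0.50)² + (-0.04)² + (0.08)² + (0.31)² + (0.54)² + (0.50)² + (1.56)² + (-1.62)² + (-0.91)² + (-0.77)² = 8.3216.
Posterior: Inv-Gamma(9.0 + 12/2, 14.2 + 8.3216/2) = Inv-Gamma(15.00, 18.36080).
Posterior β = 18.36080.

18.36080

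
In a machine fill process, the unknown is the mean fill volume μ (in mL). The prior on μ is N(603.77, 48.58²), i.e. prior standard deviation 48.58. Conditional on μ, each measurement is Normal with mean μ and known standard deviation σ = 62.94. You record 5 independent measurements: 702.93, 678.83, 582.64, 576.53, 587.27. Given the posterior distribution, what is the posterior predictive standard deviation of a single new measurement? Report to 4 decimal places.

67.4878

For Normal data with known variance σ², a Normal(μ₀, σ₀²) prior on μ is conjugate. Posterior precision = 1/σ₀² + n/σ²; posterior mean is the precision-weighted average of μ₀ and x̄.
σ₀² = 48.58² = 2360.0164, σ² = 62.94² = 3961.4436; σ² + n·σ₀² = 3961.4436 + 5·2360.0164 = 15761.5256.
Posterior precision = 1/σ₀² + n/σ² = 1/2360.0164 + 5/3961.4436 = (σ² + n·σ₀²)/(σ₀²σ²) = 15761.5256/(2360.0164·3961.4436); posterior variance σₙ² = σ₀²σ²/(σ² + n·σ₀²) = 2360.0164·3961.4436/15761.5256 = 593.157801.
Predictive variance for one new observation = σₙ² + σ² = 2360.0164·3961.4436/15761.5256 + 3961.4436 = σ²·(σ₀² + 15761.5256)/15761.5256 = 3961.4436·18121.542/15761.5256 = 4554.601401; SD = √(3961.4436·18121.542/15761.5256) = 67.4878.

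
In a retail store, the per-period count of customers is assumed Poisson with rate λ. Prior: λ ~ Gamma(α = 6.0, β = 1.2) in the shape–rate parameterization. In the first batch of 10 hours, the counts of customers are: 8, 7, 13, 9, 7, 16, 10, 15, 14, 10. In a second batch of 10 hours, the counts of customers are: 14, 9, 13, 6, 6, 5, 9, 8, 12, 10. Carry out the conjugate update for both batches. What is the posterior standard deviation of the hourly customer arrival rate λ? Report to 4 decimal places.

With a Gamma(shape α, rate β) prior, the Poisson likelihood is conjugate: the posterior is Gamma(α + ΣXᵢ, β + n).
Batch 1: sum of counts S = 109 over n = 10 hours.
After batch 1: Gamma(α+S, β+n) = Gamma(6.0+109, 1.2+10) = Gamma(115.0, 11.2).
Batch 2: sum of counts S = 92 over n = 10 hours.
After batch 2: Gamma(α+S, β+n) = Gamma(115.0+92, 11.2+10) = Gamma(207.0, 21.2).
SD = √α/β = √207.0/21.2 = 0.6787.

0.6787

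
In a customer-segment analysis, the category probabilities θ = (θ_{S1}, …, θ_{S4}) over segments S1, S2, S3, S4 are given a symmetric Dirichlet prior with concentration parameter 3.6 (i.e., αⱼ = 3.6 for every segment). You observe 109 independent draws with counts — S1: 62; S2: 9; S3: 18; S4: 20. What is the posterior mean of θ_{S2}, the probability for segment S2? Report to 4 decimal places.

0.1021

The Dirichlet prior is conjugate to the Multinomial likelihood: each posterior αⱼ = prior αⱼ + observed count nⱼ.
Posterior concentration: (65.6, 12.6, 21.6, 23.6), total = 123.4.
E[θ_{S2}|data] = α_{S2}/Σα = 12.6/123.4 = 0.1021.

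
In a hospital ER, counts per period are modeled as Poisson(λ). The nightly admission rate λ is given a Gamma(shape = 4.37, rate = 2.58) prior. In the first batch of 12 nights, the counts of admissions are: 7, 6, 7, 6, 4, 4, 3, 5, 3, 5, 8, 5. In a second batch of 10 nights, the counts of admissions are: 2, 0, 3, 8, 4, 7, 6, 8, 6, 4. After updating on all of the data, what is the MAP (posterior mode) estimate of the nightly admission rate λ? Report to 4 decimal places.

4.6530

With a Gamma(shape α, rate β) prior, the Poisson likelihood is conjugate: the posterior is Gamma(α + ΣXᵢ, β + n).
Batch 1: sum of counts S = 63 over n = 12 nights.
After batch 1: Gamma(α+S, β+n) = Gamma(4.37+63, 2.58+12) = Gamma(67.37, 14.58).
Batch 2: sum of counts S = 48 over n = 10 nights.
After batch 2: Gamma(α+S, β+n) = Gamma(67.37+48, 14.58+10) = Gamma(115.37, 24.58).
Mode of Gamma(α,β) for α≥1 is (α−1)/β = 114.37/24.58 = 4.6530.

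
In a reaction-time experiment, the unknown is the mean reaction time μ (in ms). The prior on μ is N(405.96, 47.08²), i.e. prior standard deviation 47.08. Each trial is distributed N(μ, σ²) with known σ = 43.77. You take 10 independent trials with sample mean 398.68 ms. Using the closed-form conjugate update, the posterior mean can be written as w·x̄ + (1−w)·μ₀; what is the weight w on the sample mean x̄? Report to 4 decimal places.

For Normal data with known variance σ², a Normal(μ₀, σ₀²) prior on μ is conjugate. Posterior precision = 1/σ₀² + n/σ²; posterior mean is the precision-weighted average of μ₀ and x̄.
σ₀² = 47.08² = 2216.5264, σ² = 43.77² = 1915.8129. Prior precision 1/σ₀² = 1/2216.5264; data precision n/σ² = 10/1915.8129.
w = (n/σ²)/(1/σ₀² + n/σ²) = n·σ₀²/(σ² + n·σ₀²) = 10·2216.5264/(1915.8129 + 10·2216.5264) = 22165.264/24081.0769 = 0.9204.

0.9204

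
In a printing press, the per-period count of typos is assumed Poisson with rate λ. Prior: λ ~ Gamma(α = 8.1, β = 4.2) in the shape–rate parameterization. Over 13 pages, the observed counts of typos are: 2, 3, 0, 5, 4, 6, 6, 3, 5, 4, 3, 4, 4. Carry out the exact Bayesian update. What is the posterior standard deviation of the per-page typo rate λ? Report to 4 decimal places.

0.4393

With a Gamma(shape α, rate β) prior, the Poisson likelihood is conjugate: the posterior is Gamma(α + ΣXᵢ, β + n).
Sum of counts S = 49 over n = 13 pages.
Posterior: Gamma(α+S, β+n) = Gamma(8.1+49, 4.2+13) = Gamma(57.1, 17.2).
SD = √α/β = √57.1/17.2 = 0.4393.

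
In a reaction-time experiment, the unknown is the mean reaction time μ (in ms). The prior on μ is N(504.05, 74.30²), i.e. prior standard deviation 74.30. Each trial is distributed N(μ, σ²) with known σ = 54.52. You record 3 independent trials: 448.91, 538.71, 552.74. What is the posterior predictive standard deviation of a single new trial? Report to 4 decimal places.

61.7452

For Normal data with known variance σ², a Normal(μ₀, σ₀²) prior on μ is conjugate. Posterior precision = 1/σ₀² + n/σ²; posterior mean is the precision-weighted average of μ₀ and x̄.
σ₀² = 74.30² = 5520.49, σ² = 54.52² = 2972.4304; σ² + n·σ₀² = 2972.4304 + 3·5520.49 = 19533.9004.
Posterior precision = 1/σ₀² + n/σ² = 1/5520.49 + 3/2972.4304 = (σ² + n·σ₀²)/(σ₀²σ²) = 19533.9004/(5520.49·2972.4304); posterior variance σₙ² = σ₀²σ²/(σ² + n·σ₀²) = 5520.49·2972.4304/19533.9004 = 840.040748.
Predictive variance for one new observation = σₙ² + σ² = 5520.49·2972.4304/19533.9004 + 2972.4304 = σ²·(σ₀² + 19533.9004)/19533.9004 = 2972.4304·25054.3904/19533.9004 = 3812.471148; SD = √(2972.4304·25054.3904/19533.9004) = 61.7452.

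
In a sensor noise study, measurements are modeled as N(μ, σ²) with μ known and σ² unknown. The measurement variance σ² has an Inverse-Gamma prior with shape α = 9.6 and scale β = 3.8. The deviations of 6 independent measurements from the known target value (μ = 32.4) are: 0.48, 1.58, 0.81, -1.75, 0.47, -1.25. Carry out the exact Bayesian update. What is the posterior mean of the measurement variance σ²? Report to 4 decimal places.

With known mean μ and an Inverse-Gamma(α, β) prior on σ², the Normal likelihood is conjugate: posterior is Inv-Gamma(α + n/2, β + Σ(xᵢ−μ)²/2).
Σ(xᵢ−μ)² = (0.48)² + (1.58)² + (0.81)² + (-1.75)² + (0.47)² + (-1.25)² = 8.2288.
Posterior: Inv-Gamma(9.6 + 6/2, 3.8 + 8.2288/2) = Inv-Gamma(12.60, 7.91440).
E[σ²|data] = β/(α−1) = 7.91440/11.60 = 0.6823.

0.6823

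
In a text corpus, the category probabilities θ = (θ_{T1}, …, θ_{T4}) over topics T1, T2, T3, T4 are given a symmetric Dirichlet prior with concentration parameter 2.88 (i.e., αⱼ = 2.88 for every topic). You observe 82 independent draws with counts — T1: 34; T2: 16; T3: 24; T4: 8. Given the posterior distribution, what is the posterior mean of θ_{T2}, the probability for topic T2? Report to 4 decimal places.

The Dirichlet prior is conjugate to the Multinomial likelihood: each posterior αⱼ = prior αⱼ + observed count nⱼ.
Posterior concentration: (36.88, 18.88, 26.88, 10.88), total = 93.52.
E[θ_{T2}|data] = α_{T2}/Σα = 18.88/93.52 = 0.2019.

0.2019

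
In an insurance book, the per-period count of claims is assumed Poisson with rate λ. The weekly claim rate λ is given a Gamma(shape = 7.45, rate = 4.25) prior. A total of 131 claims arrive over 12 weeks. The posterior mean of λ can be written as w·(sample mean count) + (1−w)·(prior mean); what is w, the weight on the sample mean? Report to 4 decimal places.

0.7385

With a Gamma(shape α, rate β) prior, the Poisson likelihood is conjugate: the posterior is Gamma(α + ΣXᵢ, β + n).
Posterior mean = (α₀+S)/(β₀+n) = [n/(β₀+n)]·(S/n) + [β₀/(β₀+n)]·(α₀/β₀), so only n and β₀ enter the weight.
Weight on data w = n/(β₀+n) = 12/(4.25+12) = 12/16.25 = 0.7385.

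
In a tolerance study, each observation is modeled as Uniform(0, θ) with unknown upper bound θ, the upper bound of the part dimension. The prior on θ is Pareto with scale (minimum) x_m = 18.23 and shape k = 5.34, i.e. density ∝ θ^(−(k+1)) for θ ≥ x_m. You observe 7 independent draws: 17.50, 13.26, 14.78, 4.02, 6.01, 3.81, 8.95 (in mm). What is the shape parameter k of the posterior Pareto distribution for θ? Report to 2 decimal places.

12.34

A Pareto(scale x_m, shape k) prior on the upper bound θ of Uniform(0, θ) is conjugate: posterior is Pareto(max(x_m, max xᵢ), k + n).
Sample maximum = 17.50; prior scale x_m = 18.23 → posterior scale = max = 18.23.
Posterior shape = 5.34 + 7 = 12.34.
Posterior shape k = 12.34.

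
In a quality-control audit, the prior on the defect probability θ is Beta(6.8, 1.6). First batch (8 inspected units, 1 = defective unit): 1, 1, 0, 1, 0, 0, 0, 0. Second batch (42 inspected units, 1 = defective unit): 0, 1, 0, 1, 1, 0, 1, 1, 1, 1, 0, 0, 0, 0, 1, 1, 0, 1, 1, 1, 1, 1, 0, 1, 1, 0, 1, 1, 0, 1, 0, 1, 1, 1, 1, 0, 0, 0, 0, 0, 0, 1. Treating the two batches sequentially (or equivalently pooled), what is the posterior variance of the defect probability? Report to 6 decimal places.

0.004104

The Beta prior is conjugate to a Binomial/Bernoulli likelihood; the update adds successes to α and failures to β.
After batch 1: Beta(6.8+3, 1.6+5) = Beta(9.8, 6.6).
After batch 2: Beta(9.8+24, 6.6+18) = Beta(33.8, 24.6).
Var = αβ/((α+β)²(α+β+1)) = 33.8·24.6/(58.4²·59.4) = 0.004104.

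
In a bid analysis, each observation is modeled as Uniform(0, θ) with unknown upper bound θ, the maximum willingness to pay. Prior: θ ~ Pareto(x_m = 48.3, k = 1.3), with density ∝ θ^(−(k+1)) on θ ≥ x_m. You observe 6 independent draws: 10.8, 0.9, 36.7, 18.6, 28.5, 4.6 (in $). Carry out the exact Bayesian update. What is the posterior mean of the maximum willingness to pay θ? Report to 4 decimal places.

A Pareto(scale x_m, shape k) prior on the upper bound θ of Uniform(0, θ) is conjugate: posterior is Pareto(max(x_m, max xᵢ), k + n).
Sample maximum = 36.7; prior scale x_m = 48.3 → posterior scale = max = 48.3.
Posterior shape = 1.3 + 6 = 7.3.
E[θ|data] = k·x_m/(k−1) = 7.3·48.3/6.3 = 55.9667.

55.9667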